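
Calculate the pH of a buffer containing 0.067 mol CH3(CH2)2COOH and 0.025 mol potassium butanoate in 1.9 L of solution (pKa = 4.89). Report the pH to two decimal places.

Using pH = pKa + log([base]/[acid]) with [base]/[acid] = 0.025/0.067:
pH = 4.89 + (-0.428) = 4.46

pH = 4.46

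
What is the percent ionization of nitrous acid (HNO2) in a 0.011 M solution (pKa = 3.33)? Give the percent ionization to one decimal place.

HNO2 ⇌ NO2- + H+; let x = [H+] at equilibrium.
Ka = 10^(−3.33) = 4.68 × 10^-4
Solve x² + 0.000468x − 5.15e-06 = 0 → x = 2.05 × 10^-3 M
% ionization = x/C₀ × 100% = 2.05 × 10^-3/0.011 × 100% = 18.6%

18.6%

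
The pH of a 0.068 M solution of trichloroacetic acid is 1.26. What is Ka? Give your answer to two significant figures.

[H+] = 10^(-1.26) = 5.50 × 10^-2 M
At equilibrium [HA] = 0.068 − 5.50 × 10^-2 = 1.30 × 10^-2 M
Ka = [H+][A-]/[HA] = (5.50 × 10^-2)² / 1.30 × 10^-2 = 2.3 × 10^-1

Ka = 2.3 × 10^-1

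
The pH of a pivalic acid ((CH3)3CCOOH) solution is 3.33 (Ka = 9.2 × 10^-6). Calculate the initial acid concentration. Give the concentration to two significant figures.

[H+] = 10^(-3.33) = 4.68 × 10^-4 M = x
Ka = x²/(C₀ − x) ⇒ C₀ = x + x²/Ka
C₀ = 4.68 × 10^-4 + (4.68 × 10^-4)²/(9.2 × 10^-6) = 2.43 × 10^-2 M

C₀ = 2.4 × 10^-2 M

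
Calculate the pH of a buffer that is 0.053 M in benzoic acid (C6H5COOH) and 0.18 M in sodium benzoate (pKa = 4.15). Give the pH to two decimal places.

pH = pKa + log([A⁻]/[HA]) = 4.15 + log(0.18/0.053)
pH = 4.15 + (+0.531) = 4.68

pH = 4.68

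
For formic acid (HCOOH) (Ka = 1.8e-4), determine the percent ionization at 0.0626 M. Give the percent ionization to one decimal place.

5.2%

HCOOH ⇌ HCOO- + H+; let x = [H+] at equilibrium.
Ka = x²/(C₀ − x); solving the quadratic gives x = 3.27 × 10^-3 M.
Fraction ionized = 3.27 × 10^-3 / 0.0626 = 0.0522 → 5.2%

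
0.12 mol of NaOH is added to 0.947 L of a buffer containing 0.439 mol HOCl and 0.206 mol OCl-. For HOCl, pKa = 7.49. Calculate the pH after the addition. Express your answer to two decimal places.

pH = 7.50

OH- converts HOCl to OCl-: HOCl → 0.319 mol, OCl- → 0.326 mol.
Henderson–Hasselbalch with mole ratio 0.326/0.319: pH = 7.49 + (+0.009)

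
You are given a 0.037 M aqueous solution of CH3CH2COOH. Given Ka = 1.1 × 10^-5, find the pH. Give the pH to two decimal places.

pH = 3.20

CH3CH2COOH ⇌ CH3CH2COO- + H+
From the ICE table, Ka = [H+]²/(0.037 − [H+]) = 1.1 × 10^-5.
Neglecting [H+] in the denominator: [H+] = √(1.1 × 10^-5 × 0.037) = 6.38 × 10^-4 M
pH = −log[H+] = −log(6.38 × 10^-4) = 3.20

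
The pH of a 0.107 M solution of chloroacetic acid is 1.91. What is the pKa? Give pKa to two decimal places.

[H+] = 10^(-1.91) = 1.23 × 10^-2 M
At equilibrium [HA] = 0.107 − 1.23 × 10^-2 = 9.47 × 10^-2 M
Ka = [H+][A-]/[HA] = (1.23 × 10^-2)² / 9.47 × 10^-2 = 1.60 × 10^-3
pKa = -log(1.60 × 10^-3) = 2.80

pKa = 2.80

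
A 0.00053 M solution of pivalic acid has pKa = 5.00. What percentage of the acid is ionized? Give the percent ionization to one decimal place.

12.8%

(CH3)3CCOOH ⇌ (CH3)3CCOO- + H+; let x = [H+] at equilibrium.
Ka = 10^(−5.00) = 1.00 × 10^-5
Ka = x²/(C₀ − x); solving the quadratic gives x = 6.80 × 10^-5 M.
% ionization = x/C₀ × 100% = 6.80 × 10^-5/0.00053 × 100% = 12.8%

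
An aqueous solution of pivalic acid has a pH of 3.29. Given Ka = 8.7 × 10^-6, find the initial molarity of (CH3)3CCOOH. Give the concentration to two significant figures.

[H+] = 10^(-3.29) = 5.13 × 10^-4 M = x
Ka = x²/(C₀ − x) ⇒ C₀ = x + x²/Ka
C₀ = 5.13 × 10^-4 + (5.13 × 10^-4)²/(8.7 × 10^-6) = 3.08 × 10^-2 M

C₀ = 3.1 × 10^-2 M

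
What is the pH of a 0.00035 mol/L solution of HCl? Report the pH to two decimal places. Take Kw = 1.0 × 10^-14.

pH = 3.46

HCl is a strong acid and dissociates completely, so [H+] = 0.00035 M.
pH = -log(0.00035) = 3.46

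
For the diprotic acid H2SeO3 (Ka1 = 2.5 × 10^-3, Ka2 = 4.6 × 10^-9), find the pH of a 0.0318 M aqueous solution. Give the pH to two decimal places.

pH = 2.11

Ka1 ≫ Ka2, so treat the first dissociation as the only significant source of H+.
Ka1 = x²/(0.0318 − x) = 2.5 × 10^-3
Solving the quadratic: x = (−Ka1 + √(Ka1² + 4·Ka1·C₀))/2 = 7.75 × 10^-3 M
pH = −log(7.75 × 10^-3) = 2.11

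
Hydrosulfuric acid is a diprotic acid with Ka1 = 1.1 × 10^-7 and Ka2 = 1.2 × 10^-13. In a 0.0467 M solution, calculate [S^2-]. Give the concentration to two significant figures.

1.2 × 10^-13 M

First ionization gives [H+] ≈ [HS-] = 7.17 × 10^-5 M.
Second step: Ka2 = [H+][S^2-]/[HS-] ≈ [S^2-] (since [H+] ≈ [HS-]).
So [S^2-] ≈ Ka2.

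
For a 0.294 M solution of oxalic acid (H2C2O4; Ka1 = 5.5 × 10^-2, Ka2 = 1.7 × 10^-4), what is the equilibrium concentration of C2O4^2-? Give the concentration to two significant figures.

First ionization gives [H+] ≈ [HC2O4-] = 1.03 × 10^-1 M.
Second step: Ka2 = [H+][C2O4^2-]/[HC2O4-] ≈ [C2O4^2-] (since [H+] ≈ [HC2O4-]).
So [C2O4^2-] ≈ Ka2.

1.7 × 10^-4 M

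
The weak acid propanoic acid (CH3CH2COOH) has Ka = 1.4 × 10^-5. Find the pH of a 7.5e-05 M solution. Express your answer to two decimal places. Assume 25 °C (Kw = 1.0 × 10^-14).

pH = 4.58

CH3CH2COOH ⇌ CH3CH2COO- + H+
Let x = [H+] at equilibrium. Ka = x²/(7.5e-05 − x).
Here C₀/Ka ≈ 5.36, so the small-x approximation fails. Use the quadratic:
x = [−1.4e-05 + √(1.4e-05² + 4.2e-09)]/2 = 2.62 × 10^-5 M
pH = −log(2.62 × 10^-5) = 4.58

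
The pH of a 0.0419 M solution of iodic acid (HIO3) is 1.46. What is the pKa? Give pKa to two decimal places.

[H+] = 10^(-1.46) = 3.47 × 10^-2 M
At equilibrium [HA] = 0.0419 − 3.47 × 10^-2 = 7.20 × 10^-3 M
Ka = [H+][A-]/[HA] = (3.47 × 10^-2)² / 7.20 × 10^-3 = 1.67 × 10^-1
pKa = -log(1.67 × 10^-1) = 0.78

pKa = 0.78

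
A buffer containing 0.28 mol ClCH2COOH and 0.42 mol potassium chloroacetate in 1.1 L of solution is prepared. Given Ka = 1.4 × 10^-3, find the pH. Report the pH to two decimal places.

pH = 3.03

pKa = −log(1.4 × 10^-3) = 2.854
Henderson–Hasselbalch: pH = pKa + log([ClCH2COO-]/[ClCH2COOH]) = 2.854 + log(0.42/0.28)
pH = 2.854 + (+0.176) = 3.03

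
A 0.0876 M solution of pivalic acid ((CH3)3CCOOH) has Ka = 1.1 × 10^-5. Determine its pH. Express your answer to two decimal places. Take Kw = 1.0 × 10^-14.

pH = 3.01

(CH3)3CCOOH ⇌ (CH3)3CCOO- + H+
Ka = [H+]²/(0.0876 − [H+]) = 1.1 × 10^-5
Since Ka ≪ C₀, [H+] ≈ √(Ka·C₀) = 9.82 × 10^-4 M.
pH = −log(9.82 × 10^-4) = 3.01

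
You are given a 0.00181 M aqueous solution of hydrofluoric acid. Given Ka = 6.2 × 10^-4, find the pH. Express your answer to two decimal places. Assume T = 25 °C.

pH = 3.10

HF ⇌ F- + H+
Ka = [H+]²/(0.00181 − [H+]) = 6.2 × 10^-4
The 5% rule fails; solving [H+]² + Ka·[H+] − Ka·C₀ = 0 exactly:
[H+] = [−0.00062 + √(0.00062² + 4.49e-06)]/2 = 7.94 × 10^-4 M
pH = −log[H+] = −log(7.94 × 10^-4) = 3.10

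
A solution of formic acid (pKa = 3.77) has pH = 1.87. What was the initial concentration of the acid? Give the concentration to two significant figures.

C₀ = 1.1 M

[H+] = 10^(-1.87) = 1.35 × 10^-2 M = x
Ka = 10^(−3.77) = 1.70 × 10^-4
Ka = x²/(C₀ − x) ⇒ C₀ = x + x²/Ka
C₀ = 1.35 × 10^-2 + (1.35 × 10^-2)²/(1.70 × 10^-4) = 1.09 M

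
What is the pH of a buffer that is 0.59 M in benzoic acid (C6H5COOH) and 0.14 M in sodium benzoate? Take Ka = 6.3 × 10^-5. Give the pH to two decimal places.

pH = 3.58

pKa = −log(6.3 × 10^-5) = 4.201
Using pH = pKa + log([base]/[acid]) with [base]/[acid] = 0.14/0.59:
pH = 4.201 + (-0.625) = 3.58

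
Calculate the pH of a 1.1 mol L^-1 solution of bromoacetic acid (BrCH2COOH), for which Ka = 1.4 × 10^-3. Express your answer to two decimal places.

pH = 1.41

BrCH2COOH ⇌ BrCH2COO- + H+
From the ICE table, Ka = [H+]²/(1.1 − [H+]) = 1.4 × 10^-3.
Assume [H+] ≪ 1.1: [H+] ≈ √(1.4 × 10^-3 × 1.1) = 3.92 × 10^-2 M
Check: 3.6% ionized — well under 5%, approximation valid.
pH = −log[H+] = −log(3.92 × 10^-2) = 1.41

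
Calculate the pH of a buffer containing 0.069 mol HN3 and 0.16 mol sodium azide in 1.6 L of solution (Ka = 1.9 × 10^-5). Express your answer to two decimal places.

pKa = −log(1.9 × 10^-5) = 4.721
pH = pKa + log([A⁻]/[HA]) = 4.721 + log(0.16/0.069)
pH = 4.721 + (+0.365) = 5.09

pH = 5.09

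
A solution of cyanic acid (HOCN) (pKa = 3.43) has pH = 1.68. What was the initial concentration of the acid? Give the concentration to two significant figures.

[H+] = 10^(-1.68) = 2.09 × 10^-2 M = x
Ka = 10^(−3.43) = 3.72 × 10^-4
Ka = x²/(C₀ − x) ⇒ C₀ = x + x²/Ka
C₀ = 2.09 × 10^-2 + (2.09 × 10^-2)²/(3.72 × 10^-4) = 1.20 M

C₀ = 1.2 M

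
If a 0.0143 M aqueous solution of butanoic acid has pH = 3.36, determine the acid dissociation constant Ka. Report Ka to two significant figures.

Ka = 1.4 × 10^-5

[H+] = 10^(-3.36) = 4.37 × 10^-4 M
At equilibrium [HA] = 0.0143 − 4.37 × 10^-4 = 1.39 × 10^-2 M
Ka = [H+][A-]/[HA] = (4.37 × 10^-4)² / 1.39 × 10^-2 = 1.4 × 10^-5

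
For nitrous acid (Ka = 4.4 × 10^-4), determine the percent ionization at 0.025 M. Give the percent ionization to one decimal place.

HNO2 ⇌ NO2- + H+; let x = [H+] at equilibrium.
Ka = x²/(C₀ − x); solving the quadratic gives x = 3.10 × 10^-3 M.
% ionization = x/C₀ × 100% = 3.10 × 10^-3/0.025 × 100% = 12.4%

12.4%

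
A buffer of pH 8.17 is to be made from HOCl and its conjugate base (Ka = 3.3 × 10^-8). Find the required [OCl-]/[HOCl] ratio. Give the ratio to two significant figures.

ratio = 4.9

pKa = -log(3.3 × 10^-8) = 7.481
pH = pKa + log(r) ⇒ log(r) = 8.17 − 7.481 = +0.689
r = [OCl-]/[HOCl] = 10^(+0.689) = 4.89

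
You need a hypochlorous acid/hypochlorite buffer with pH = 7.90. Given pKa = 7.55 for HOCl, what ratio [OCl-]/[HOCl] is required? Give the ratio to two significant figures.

pH = pKa + log(r) ⇒ log(r) = 7.90 − 7.55 = +0.35
r = [OCl-]/[HOCl] = 10^(+0.35) = 2.24

ratio = 2.2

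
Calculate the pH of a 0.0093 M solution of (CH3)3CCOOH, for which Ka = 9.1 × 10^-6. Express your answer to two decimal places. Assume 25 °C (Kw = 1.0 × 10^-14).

pH = 3.54

(CH3)3CCOOH ⇌ (CH3)3CCOO- + H+
From the ICE table, Ka = x²/(0.0093 − x) = 9.1 × 10^-6.
Since Ka ≪ C₀, x ≈ √(Ka·C₀) = 2.91 × 10^-4 M.
pH = −log(2.91 × 10^-4) = 3.54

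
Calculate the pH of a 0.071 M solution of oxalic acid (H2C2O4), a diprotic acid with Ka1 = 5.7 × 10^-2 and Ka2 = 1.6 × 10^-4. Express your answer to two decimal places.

pH = 1.39

Ka1 ≫ Ka2, so treat the first dissociation as the only significant source of H+.
Ka1 = x²/(0.071 − x) = 5.7 × 10^-2
Solving the quadratic: x = (−Ka1 + √(Ka1² + 4·Ka1·C₀))/2 = 4.12 × 10^-2 M
pH = −log(4.12 × 10^-2) = 1.39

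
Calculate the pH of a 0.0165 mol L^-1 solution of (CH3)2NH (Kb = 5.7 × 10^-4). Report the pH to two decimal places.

(CH3)2NH + H2O ⇌ (CH3)2NH2+ + OH-
Kb = [OH-]²/(0.0165 − [OH-]) = 5.7 × 10^-4
Here C₀/Kb ≈ 28.9, so the small-[OH-] approximation fails. Use the quadratic:
[OH-] = [−0.00057 + √(0.00057² + 3.76e-05)]/2 = 2.79 × 10^-3 M
pOH = 2.55, so pH = 14.00 − pOH = 11.45

pH = 11.45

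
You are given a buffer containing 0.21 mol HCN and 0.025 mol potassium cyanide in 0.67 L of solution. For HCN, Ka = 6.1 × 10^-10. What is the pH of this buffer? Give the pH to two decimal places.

pKa = −log(6.1 × 10^-10) = 9.215
pH = pKa + log([A⁻]/[HA]) = 9.215 + log(0.025/0.21)
pH = 9.215 + (-0.924) = 8.29

pH = 8.29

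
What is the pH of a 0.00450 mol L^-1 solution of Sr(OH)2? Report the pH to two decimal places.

pH = 11.95

Sr(OH)2 is a strong base (each formula unit releases 2 OH-); [OH-] = 0.009 M.
pOH = -log(0.009) = 2.05
pH = 14.00 - 2.05 = 11.95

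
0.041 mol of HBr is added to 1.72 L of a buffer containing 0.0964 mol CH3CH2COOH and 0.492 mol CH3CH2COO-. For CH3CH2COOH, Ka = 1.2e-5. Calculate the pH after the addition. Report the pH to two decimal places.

pH = 5.44

Added H+ converts CH3CH2COO- to CH3CH2COOH: CH3CH2COOH → 0.137 mol, CH3CH2COO- → 0.451 mol.
pKa = −log(1.2 × 10^-5) = 4.921
pH = pKa + log([A⁻]/[HA]) = 4.921 + log(0.451/0.137) = 4.921 +0.517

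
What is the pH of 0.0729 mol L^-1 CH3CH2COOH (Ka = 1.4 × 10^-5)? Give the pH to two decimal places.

pH = 3.00

CH3CH2COOH ⇌ CH3CH2COO- + H+
From the ICE table, Ka = x²/(0.0729 − x) = 1.4 × 10^-5.
Since Ka ≪ C₀, x ≈ √(Ka·C₀) = 1.01 × 10^-3 M.
Check: 1.4% ionized — well under 5%, approximation valid.
pH = −log(1.01 × 10^-3) = 3.00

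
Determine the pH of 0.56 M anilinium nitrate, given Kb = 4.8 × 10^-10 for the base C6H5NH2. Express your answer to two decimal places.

C6H5NH3+ is the conjugate acid of the weak base C6H5NH2.
Ka = Kw/Kb = 1.0×10^-14 / 4.8 × 10^-10 = 2.08 × 10^-5
Ka = x²/(0.56 − x) = 2.08 × 10^-5
Neglecting x in the denominator: x = √(2.08 × 10^-5 × 0.56) = 3.41 × 10^-3 M
pH = −log(3.41 × 10^-3) = 2.47

pH = 2.47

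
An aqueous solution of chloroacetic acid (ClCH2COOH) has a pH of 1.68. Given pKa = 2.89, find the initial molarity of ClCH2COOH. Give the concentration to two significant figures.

C₀ = 3.6 × 10^-1 M

[H+] = 10^(-1.68) = 2.09 × 10^-2 M = x
Ka = 10^(−2.89) = 1.29 × 10^-3
Ka = x²/(C₀ − x) ⇒ C₀ = x + x²/Ka
C₀ = 2.09 × 10^-2 + (2.09 × 10^-2)²/(1.29 × 10^-3) = 3.60 × 10^-1 M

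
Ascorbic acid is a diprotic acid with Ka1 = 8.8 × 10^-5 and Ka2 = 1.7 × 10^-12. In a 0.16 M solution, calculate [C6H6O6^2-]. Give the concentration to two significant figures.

First ionization gives [H+] ≈ [HC6H6O6-] = 3.75 × 10^-3 M.
Second step: Ka2 = [H+][C6H6O6^2-]/[HC6H6O6-] ≈ [C6H6O6^2-] (since [H+] ≈ [HC6H6O6-]).
So [C6H6O6^2-] ≈ Ka2.

1.7 × 10^-12 M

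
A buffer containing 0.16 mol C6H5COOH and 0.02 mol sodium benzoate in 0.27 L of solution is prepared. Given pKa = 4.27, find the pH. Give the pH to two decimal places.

pH = 3.37

Henderson–Hasselbalch: pH = pKa + log([C6H5COO-]/[C6H5COOH]) = 4.27 + log(0.02/0.16)
pH = 4.27 + (-0.903) = 3.37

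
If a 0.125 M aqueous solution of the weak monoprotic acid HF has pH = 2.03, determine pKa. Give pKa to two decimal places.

pKa = 3.12

[H+] = 10^(-2.03) = 9.33 × 10^-3 M
At equilibrium [HA] = 0.125 − 9.33 × 10^-3 = 1.16 × 10^-1 M
Ka = [H+][A-]/[HA] = (9.33 × 10^-3)² / 1.16 × 10^-1 = 7.50 × 10^-4
pKa = -log(7.50 × 10^-4) = 3.12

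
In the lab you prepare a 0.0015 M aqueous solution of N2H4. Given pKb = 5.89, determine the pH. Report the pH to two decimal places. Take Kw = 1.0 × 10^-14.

N2H4 + H2O ⇌ N2H5+ + OH-
Kb = 10^(−5.89) = 1.29 × 10^-6
Kb = x²/(0.0015 − x) = 1.29 × 10^-6
Since Kb ≪ C₀, x ≈ √(Kb·C₀) = 4.40 × 10^-5 M.
pOH = 4.36, so pH = 14.00 − pOH = 9.64

pH = 9.64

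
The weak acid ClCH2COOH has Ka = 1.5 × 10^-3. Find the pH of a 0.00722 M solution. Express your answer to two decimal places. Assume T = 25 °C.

pH = 2.58

ClCH2COOH ⇌ ClCH2COO- + H+
Let x = [H+] at equilibrium. Ka = x²/(0.00722 − x).
x is not negligible relative to C₀; solve x² + 0.0015·x − 1.08e-05 = 0.
x = [−0.0015 + √(0.0015² + 4.33e-05)]/2 = 2.63 × 10^-3 M
pH = −log[H+] = −log(2.63 × 10^-3) = 2.58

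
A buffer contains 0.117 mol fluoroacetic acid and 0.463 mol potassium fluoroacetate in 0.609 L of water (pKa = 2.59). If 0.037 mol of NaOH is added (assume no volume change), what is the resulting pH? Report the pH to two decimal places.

pH = 3.39

OH- converts FCH2COOH to FCH2COO-: FCH2COOH → 0.08 mol, FCH2COO- → 0.5 mol.
pH = pKa + log(n_FCH2COO-/n_FCH2COOH) = 2.59 + log(0.5/0.08) = 2.59 + (+0.796)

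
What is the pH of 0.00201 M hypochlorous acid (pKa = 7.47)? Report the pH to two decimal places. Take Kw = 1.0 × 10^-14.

pH = 5.08

HOCl ⇌ OCl- + H+
Ka = 10^(−7.47) = 3.39 × 10^-8
Ka = [H+]²/(0.00201 − [H+]) = 3.39 × 10^-8
Since Ka ≪ C₀, [H+] ≈ √(Ka·C₀) = 8.25 × 10^-6 M.
([H+]/C₀ = 0.41% < 5%, so the approximation holds.)
pH = −log[H+] = −log(8.25 × 10^-6) = 5.08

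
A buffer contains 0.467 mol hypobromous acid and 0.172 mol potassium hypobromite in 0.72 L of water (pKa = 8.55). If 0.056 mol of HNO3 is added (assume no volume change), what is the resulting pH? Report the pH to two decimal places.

Added H+ converts OBr- to HOBr: HOBr → 0.523 mol, OBr- → 0.116 mol.
pH = pKa + log([A⁻]/[HA]) = 8.55 + log(0.116/0.523) = 8.55 -0.654

pH = 7.90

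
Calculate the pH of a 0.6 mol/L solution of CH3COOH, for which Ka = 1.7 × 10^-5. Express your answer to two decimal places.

CH3COOH ⇌ CH3COO- + H+
From the ICE table, Ka = x²/(0.6 − x) = 1.7 × 10^-5.
Since Ka ≪ C₀, x ≈ √(Ka·C₀) = 3.19 × 10^-3 M.
Check: 0.53% ionized — well under 5%, approximation valid.
pH = −log(3.19 × 10^-3) = 2.50

pH = 2.50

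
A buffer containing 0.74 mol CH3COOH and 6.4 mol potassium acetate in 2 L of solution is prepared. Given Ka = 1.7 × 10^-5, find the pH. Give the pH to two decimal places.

pKa = −log(1.7 × 10^-5) = 4.770
pH = pKa + log([A⁻]/[HA]) = 4.770 + log(6.4/0.74)
pH = 4.770 + (+0.937) = 5.71

pH = 5.71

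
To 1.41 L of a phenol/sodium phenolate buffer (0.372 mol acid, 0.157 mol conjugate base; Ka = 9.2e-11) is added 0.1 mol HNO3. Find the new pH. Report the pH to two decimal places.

After neutralization: n(C6H5OH) = 0.472 mol, n(C6H5O-) = 0.057 mol.
pKa = −log(9.2 × 10^-11) = 10.036
Henderson–Hasselbalch with mole ratio 0.057/0.472: pH = 10.036 + (-0.918)

pH = 9.12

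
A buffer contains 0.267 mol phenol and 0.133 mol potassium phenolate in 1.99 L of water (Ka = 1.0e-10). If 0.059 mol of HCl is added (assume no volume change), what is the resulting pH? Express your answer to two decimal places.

pH = 9.36

Added H+ converts C6H5O- to C6H5OH: C6H5OH → 0.326 mol, C6H5O- → 0.074 mol.
pKa = −log(1.0 × 10^-10) = 10.000
pH = pKa + log([A⁻]/[HA]) = 10.000 + log(0.074/0.326) = 10.000 -0.644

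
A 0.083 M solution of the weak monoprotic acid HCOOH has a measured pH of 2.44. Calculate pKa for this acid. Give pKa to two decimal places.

[H+] = 10^(-2.44) = 3.63 × 10^-3 M
At equilibrium [HA] = 0.083 − 3.63 × 10^-3 = 7.94 × 10^-2 M
Ka = [H+][A-]/[HA] = (3.63 × 10^-3)² / 7.94 × 10^-2 = 1.66 × 10^-4
pKa = -log(1.66 × 10^-4) = 3.78

pKa = 3.78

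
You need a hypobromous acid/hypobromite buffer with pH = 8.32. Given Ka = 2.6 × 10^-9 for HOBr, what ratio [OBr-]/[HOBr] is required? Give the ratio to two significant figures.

ratio = 0.54

pKa = -log(2.6 × 10^-9) = 8.585
pH = pKa + log(r) ⇒ log(r) = 8.32 − 8.585 = -0.265
r = [OBr-]/[HOBr] = 10^(-0.265) = 0.543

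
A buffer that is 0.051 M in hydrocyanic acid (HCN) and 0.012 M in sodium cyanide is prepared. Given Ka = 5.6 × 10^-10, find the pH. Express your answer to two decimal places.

pH = 8.62

pKa = −log(5.6 × 10^-10) = 9.252
Henderson–Hasselbalch: pH = pKa + log([CN-]/[HCN]) = 9.252 + log(0.012/0.051)
pH = 9.252 + (-0.628) = 8.62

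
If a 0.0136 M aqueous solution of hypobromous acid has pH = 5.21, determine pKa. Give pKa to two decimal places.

pKa = 8.55

[H+] = 10^(-5.21) = 6.17 × 10^-6 M
At equilibrium [HA] = 0.0136 − 6.17 × 10^-6 = 1.36 × 10^-2 M
Ka = [H+][A-]/[HA] = (6.17 × 10^-6)² / 1.36 × 10^-2 = 2.80 × 10^-9
pKa = -log(2.80 × 10^-9) = 8.55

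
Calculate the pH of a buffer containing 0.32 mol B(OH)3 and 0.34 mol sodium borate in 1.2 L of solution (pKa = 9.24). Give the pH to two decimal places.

pH = 9.27

pH = pKa + log([A⁻]/[HA]) = 9.24 + log(0.34/0.32)
pH = 9.24 + (+0.026) = 9.27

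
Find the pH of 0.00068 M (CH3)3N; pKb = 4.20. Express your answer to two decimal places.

(CH3)3N + H2O ⇌ (CH3)3NH+ + OH-
Kb = 10^(−4.20) = 6.31 × 10^-5
From the ICE table, Kb = [OH-]²/(0.00068 − [OH-]) = 6.31 × 10^-5.
The 5% rule fails; solving [OH-]² + Kb·[OH-] − Kb·C₀ = 0 exactly:
[OH-] = (−Kb + √(Kb² + 4·Kb·C₀))/2 = 1.78 × 10^-4 M
pOH = −log(1.78 × 10^-4) = 3.75; pH = 14.00 − 3.75 = 10.25

pH = 10.25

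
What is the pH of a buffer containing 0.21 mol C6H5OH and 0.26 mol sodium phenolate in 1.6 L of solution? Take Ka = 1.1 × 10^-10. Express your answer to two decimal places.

pH = 10.05

pKa = −log(1.1 × 10^-10) = 9.959
Using pH = pKa + log([base]/[acid]) with [base]/[acid] = 0.26/0.21:
pH = 9.959 + (+0.093) = 10.05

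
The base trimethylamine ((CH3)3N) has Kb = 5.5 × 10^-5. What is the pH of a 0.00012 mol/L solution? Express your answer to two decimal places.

pH = 9.77

(CH3)3N + H2O ⇌ (CH3)3NH+ + OH-
Let x = [OH-] at equilibrium. Kb = x²/(0.00012 − x).
The 5% rule fails; solving x² + Kb·x − Kb·C₀ = 0 exactly:
x = [−5.5e-05 + √(5.5e-05² + 2.64e-08)]/2 = 5.83 × 10^-5 M
pOH = 4.23, so pH = 14.00 − pOH = 9.77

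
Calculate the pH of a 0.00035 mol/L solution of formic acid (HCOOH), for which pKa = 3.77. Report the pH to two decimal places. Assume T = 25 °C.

HCOOH ⇌ HCOO- + H+
Ka = 10^(−3.77) = 1.70 × 10^-4
Let x = [H+] at equilibrium. Ka = x²/(0.00035 − x).
The 5% rule fails; solving x² + Ka·x − Ka·C₀ = 0 exactly:
x = (−Ka + √(Ka² + 4·Ka·C₀))/2 = 1.73 × 10^-4 M
pH = −log[H+] = −log(1.73 × 10^-4) = 3.76

pH = 3.76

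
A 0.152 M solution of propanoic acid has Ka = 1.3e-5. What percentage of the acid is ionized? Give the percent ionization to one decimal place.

CH3CH2COOH ⇌ CH3CH2COO- + H+; let x = [H+] at equilibrium.
x ≈ √(Ka·C₀) = √(1.3 × 10^-5 × 0.152) = 1.41 × 10^-3 M
Fraction ionized = 1.41 × 10^-3 / 0.152 = 0.0093 → 0.9%

0.9%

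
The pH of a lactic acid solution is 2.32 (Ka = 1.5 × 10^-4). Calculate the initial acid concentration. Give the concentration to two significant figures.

C₀ = 1.6 × 10^-1 M

[H+] = 10^(-2.32) = 4.79 × 10^-3 M = x
Ka = x²/(C₀ − x) ⇒ C₀ = x + x²/Ka
C₀ = 4.79 × 10^-3 + (4.79 × 10^-3)²/(1.5 × 10^-4) = 1.58 × 10^-1 M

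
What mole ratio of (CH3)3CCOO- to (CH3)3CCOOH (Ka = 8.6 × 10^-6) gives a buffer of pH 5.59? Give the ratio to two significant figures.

pKa = -log(8.6 × 10^-6) = 5.066
pH = pKa + log(r) ⇒ log(r) = 5.59 − 5.066 = +0.524
r = [(CH3)3CCOO-]/[(CH3)3CCOOH] = 10^(+0.524) = 3.34

ratio = 3.3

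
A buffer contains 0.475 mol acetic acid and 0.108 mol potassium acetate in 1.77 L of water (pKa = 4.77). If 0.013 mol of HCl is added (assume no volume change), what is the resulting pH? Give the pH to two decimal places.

After neutralization: n(CH3COOH) = 0.488 mol, n(CH3COO-) = 0.095 mol.
pH = pKa + log(n_CH3COO-/n_CH3COOH) = 4.77 + log(0.095/0.488) = 4.77 + (-0.711)

pH = 4.06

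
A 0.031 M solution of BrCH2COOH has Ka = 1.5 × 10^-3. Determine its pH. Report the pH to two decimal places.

pH = 2.21

BrCH2COOH ⇌ BrCH2COO- + H+
Ka = [H+]²/(0.031 − [H+]) = 1.5 × 10^-3
[H+] is not negligible relative to C₀; solve [H+]² + 0.0015·[H+] − 4.65e-05 = 0.
[H+] = [−0.0015 + √(0.0015² + 0.000186)]/2 = 6.11 × 10^-3 M
pH = −log[H+] = −log(6.11 × 10^-3) = 2.21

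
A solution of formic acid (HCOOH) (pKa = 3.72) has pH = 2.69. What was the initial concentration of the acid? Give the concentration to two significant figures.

[H+] = 10^(-2.69) = 2.04 × 10^-3 M = x
Ka = 10^(−3.72) = 1.91 × 10^-4
Ka = x²/(C₀ − x) ⇒ C₀ = x + x²/Ka
C₀ = 2.04 × 10^-3 + (2.04 × 10^-3)²/(1.91 × 10^-4) = 2.38 × 10^-2 M

C₀ = 2.4 × 10^-2 M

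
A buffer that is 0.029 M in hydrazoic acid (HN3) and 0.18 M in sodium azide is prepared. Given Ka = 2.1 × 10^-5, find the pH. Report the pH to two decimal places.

pH = 5.47

pKa = −log(2.1 × 10^-5) = 4.678
Henderson–Hasselbalch: pH = pKa + log([N3-]/[HN3]) = 4.678 + log(0.18/0.029)
pH = 4.678 + (+0.793) = 5.47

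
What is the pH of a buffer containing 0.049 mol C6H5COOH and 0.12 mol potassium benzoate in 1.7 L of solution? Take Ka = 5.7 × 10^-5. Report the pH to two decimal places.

pKa = −log(5.7 × 10^-5) = 4.244
Henderson–Hasselbalch: pH = pKa + log([C6H5COO-]/[C6H5COOH]) = 4.244 + log(0.12/0.049)
pH = 4.244 + (+0.389) = 4.63

pH = 4.63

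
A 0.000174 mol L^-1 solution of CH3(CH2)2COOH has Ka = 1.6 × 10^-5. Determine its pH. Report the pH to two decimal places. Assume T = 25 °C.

pH = 4.34

CH3(CH2)2COOH ⇌ CH3(CH2)2COO- + H+
Ka = [H+]²/(0.000174 − [H+]) = 1.6 × 10^-5
Here C₀/Ka ≈ 10.9, so the small-[H+] approximation fails. Use the quadratic:
[H+] = (−Ka + √(Ka² + 4·Ka·C₀))/2 = 4.54 × 10^-5 M
pH = −log(4.54 × 10^-5) = 4.34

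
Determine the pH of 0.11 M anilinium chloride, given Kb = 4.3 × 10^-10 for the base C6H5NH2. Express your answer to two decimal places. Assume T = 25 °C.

C6H5NH3+ is the conjugate acid of the weak base C6H5NH2.
Ka = Kw/Kb = 1.0×10^-14 / 4.3 × 10^-10 = 2.33 × 10^-5
Ka = [H+]²/(0.11 − [H+]) = 2.33 × 10^-5
Neglecting [H+] in the denominator: [H+] = √(2.33 × 10^-5 × 0.11) = 1.60 × 10^-3 M
Check: 1.5% ionized — well under 5%, approximation valid.
pH = −log(1.60 × 10^-3) = 2.80

pH = 2.80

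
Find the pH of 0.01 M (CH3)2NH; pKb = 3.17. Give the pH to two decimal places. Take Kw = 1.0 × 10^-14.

(CH3)2NH + H2O ⇌ (CH3)2NH2+ + OH-
Kb = 10^(−3.17) = 6.76 × 10^-4
From the ICE table, Kb = [OH-]²/(0.01 − [OH-]) = 6.76 × 10^-4.
Here C₀/Kb ≈ 14.8, so the small-[OH-] approximation fails. Use the quadratic:
[OH-] = [−0.000676 + √(0.000676² + 2.7e-05)]/2 = 2.28 × 10^-3 M
pOH = −log(2.28 × 10^-3) = 2.64; pH = 14.00 − 2.64 = 11.36

pH = 11.36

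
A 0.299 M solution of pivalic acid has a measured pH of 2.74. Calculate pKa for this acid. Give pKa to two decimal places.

pKa = 4.95

[H+] = 10^(-2.74) = 1.82 × 10^-3 M
At equilibrium [HA] = 0.299 − 1.82 × 10^-3 = 2.97 × 10^-1 M
Ka = [H+][A-]/[HA] = (1.82 × 10^-3)² / 2.97 × 10^-1 = 1.12 × 10^-5
pKa = -log(1.12 × 10^-5) = 4.95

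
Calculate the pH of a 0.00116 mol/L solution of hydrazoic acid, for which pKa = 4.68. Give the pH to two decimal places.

pH = 3.84

HN3 ⇌ N3- + H+
Ka = 10^(−4.68) = 2.09 × 10^-5
Ka = [H+]²/(0.00116 − [H+]) = 2.09 × 10^-5
The 5% rule fails; solving [H+]² + Ka·[H+] − Ka·C₀ = 0 exactly:
[H+] = (−Ka + √(Ka² + 4·Ka·C₀))/2 = 1.46 × 10^-4 M
pH = −log[H+] = −log(1.46 × 10^-4) = 3.84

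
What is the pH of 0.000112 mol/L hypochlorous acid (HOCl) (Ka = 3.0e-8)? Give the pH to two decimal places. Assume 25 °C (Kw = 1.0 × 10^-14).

pH = 5.74

HOCl ⇌ OCl- + H+
Ka = [H+]²/(0.000112 − [H+]) = 3.0 × 10^-8
Since Ka ≪ C₀, [H+] ≈ √(Ka·C₀) = 1.83 × 10^-6 M.
([H+]/C₀ = 1.6% < 5%, so the approximation holds.)
pH = −log(1.83 × 10^-6) = 5.74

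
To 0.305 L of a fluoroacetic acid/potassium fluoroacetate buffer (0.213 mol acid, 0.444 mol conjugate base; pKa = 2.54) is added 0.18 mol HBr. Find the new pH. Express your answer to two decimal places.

pH = 2.37

After neutralization: n(FCH2COOH) = 0.393 mol, n(FCH2COO-) = 0.264 mol.
Henderson–Hasselbalch with mole ratio 0.264/0.393: pH = 2.54 + (-0.173)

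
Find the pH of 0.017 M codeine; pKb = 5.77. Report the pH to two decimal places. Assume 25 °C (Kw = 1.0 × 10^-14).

C18H21NO3 + H2O ⇌ C18H22NO3+ + OH-
Kb = 10^(−5.77) = 1.70 × 10^-6
From the ICE table, Kb = [OH-]²/(0.017 − [OH-]) = 1.70 × 10^-6.
Neglecting [OH-] in the denominator: [OH-] = √(1.70 × 10^-6 × 0.017) = 1.70 × 10^-4 M
pOH = −log(1.70 × 10^-4) = 3.77; pH = 14.00 − 3.77 = 10.23

pH = 10.23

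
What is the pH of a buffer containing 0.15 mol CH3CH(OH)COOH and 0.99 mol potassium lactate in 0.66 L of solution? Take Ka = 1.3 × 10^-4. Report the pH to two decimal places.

pKa = −log(1.3 × 10^-4) = 3.886
Henderson–Hasselbalch: pH = pKa + log([CH3CH(OH)COO-]/[CH3CH(OH)COOH]) = 3.886 + log(0.99/0.15)
pH = 3.886 + (+0.820) = 4.71

pH = 4.71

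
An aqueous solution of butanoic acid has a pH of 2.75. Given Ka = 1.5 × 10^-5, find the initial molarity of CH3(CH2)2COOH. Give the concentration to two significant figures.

C₀ = 2.1 × 10^-1 M

[H+] = 10^(-2.75) = 1.78 × 10^-3 M = x
Ka = x²/(C₀ − x) ⇒ C₀ = x + x²/Ka
C₀ = 1.78 × 10^-3 + (1.78 × 10^-3)²/(1.5 × 10^-5) = 2.13 × 10^-1 M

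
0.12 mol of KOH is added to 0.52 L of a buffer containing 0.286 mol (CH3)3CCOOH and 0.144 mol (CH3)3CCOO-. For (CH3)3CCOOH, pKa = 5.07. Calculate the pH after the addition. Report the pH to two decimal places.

OH- converts (CH3)3CCOOH to (CH3)3CCOO-: (CH3)3CCOOH → 0.166 mol, (CH3)3CCOO- → 0.264 mol.
pH = pKa + log(n_(CH3)3CCOO-/n_(CH3)3CCOOH) = 5.07 + log(0.264/0.166) = 5.07 + (+0.201)

pH = 5.27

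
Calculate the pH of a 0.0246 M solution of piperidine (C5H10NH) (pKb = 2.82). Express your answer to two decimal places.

C5H10NH + H2O ⇌ C5H10NH2+ + OH-
Kb = 10^(−2.82) = 1.51 × 10^-3
From the ICE table, Kb = [OH-]²/(0.0246 − [OH-]) = 1.51 × 10^-3.
[OH-] is not negligible relative to C₀; solve [OH-]² + 0.00151·[OH-] − 3.71e-05 = 0.
[OH-] = [−0.00151 + √(0.00151² + 0.000149)]/2 = 5.39 × 10^-3 M
pOH = −log(5.39 × 10^-3) = 2.27; pH = 14.00 − 2.27 = 11.73

pH = 11.73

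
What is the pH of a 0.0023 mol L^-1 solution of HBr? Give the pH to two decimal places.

pH = 2.64

HBr is a strong acid and dissociates completely, so [H+] = 0.0023 M.
pH = -log(0.0023) = 2.64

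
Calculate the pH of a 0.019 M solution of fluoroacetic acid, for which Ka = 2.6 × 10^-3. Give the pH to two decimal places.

FCH2COOH ⇌ FCH2COO- + H+
Ka = x²/(0.019 − x) = 2.6 × 10^-3
x is not negligible relative to C₀; solve x² + 0.0026·x − 4.94e-05 = 0.
x = (−Ka + √(Ka² + 4·Ka·C₀))/2 = 5.85 × 10^-3 M
pH = −log[H+] = −log(5.85 × 10^-3) = 2.23

pH = 2.23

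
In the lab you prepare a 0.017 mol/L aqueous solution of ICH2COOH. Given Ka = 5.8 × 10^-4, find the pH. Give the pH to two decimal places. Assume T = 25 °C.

ICH2COOH ⇌ ICH2COO- + H+
From the ICE table, Ka = [H+]²/(0.017 − [H+]) = 5.8 × 10^-4.
The 5% rule fails; solving [H+]² + Ka·[H+] − Ka·C₀ = 0 exactly:
[H+] = (−Ka + √(Ka² + 4·Ka·C₀))/2 = 2.86 × 10^-3 M
pH = −log(2.86 × 10^-3) = 2.54

pH = 2.54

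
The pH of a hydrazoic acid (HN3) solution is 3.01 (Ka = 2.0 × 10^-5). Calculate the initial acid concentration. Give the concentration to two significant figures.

[H+] = 10^(-3.01) = 9.77 × 10^-4 M = x
Ka = x²/(C₀ − x) ⇒ C₀ = x + x²/Ka
C₀ = 9.77 × 10^-4 + (9.77 × 10^-4)²/(2.0 × 10^-5) = 4.87 × 10^-2 M

C₀ = 4.9 × 10^-2 M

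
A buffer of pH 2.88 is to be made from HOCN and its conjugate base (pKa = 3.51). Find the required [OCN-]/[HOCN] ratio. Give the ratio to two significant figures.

ratio = 0.23

pH = pKa + log(r) ⇒ log(r) = 2.88 − 3.51 = -0.63
r = [OCN-]/[HOCN] = 10^(-0.63) = 0.234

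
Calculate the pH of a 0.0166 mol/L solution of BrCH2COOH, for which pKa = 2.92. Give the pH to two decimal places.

BrCH2COOH ⇌ BrCH2COO- + H+
Ka = 10^(−2.92) = 1.20 × 10^-3
From the ICE table, Ka = [H+]²/(0.0166 − [H+]) = 1.20 × 10^-3.
[H+] is not negligible relative to C₀; solve [H+]² + 0.0012·[H+] − 1.99e-05 = 0.
[H+] = [−0.0012 + √(0.0012² + 7.97e-05)]/2 = 3.90 × 10^-3 M
pH = −log(3.90 × 10^-3) = 2.41

pH = 2.41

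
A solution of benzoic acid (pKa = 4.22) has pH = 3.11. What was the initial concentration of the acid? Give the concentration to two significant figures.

C₀ = 1.1 × 10^-2 M

[H+] = 10^(-3.11) = 7.76 × 10^-4 M = x
Ka = 10^(−4.22) = 6.03 × 10^-5
Ka = x²/(C₀ − x) ⇒ C₀ = x + x²/Ka
C₀ = 7.76 × 10^-4 + (7.76 × 10^-4)²/(6.03 × 10^-5) = 1.08 × 10^-2 M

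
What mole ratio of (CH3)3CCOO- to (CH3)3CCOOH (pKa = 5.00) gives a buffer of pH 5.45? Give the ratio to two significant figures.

pH = pKa + log(r) ⇒ log(r) = 5.45 − 5.00 = +0.45
r = [(CH3)3CCOO-]/[(CH3)3CCOOH] = 10^(+0.45) = 2.82

ratio = 2.8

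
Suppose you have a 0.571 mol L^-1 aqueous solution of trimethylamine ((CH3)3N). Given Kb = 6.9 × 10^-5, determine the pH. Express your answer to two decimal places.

(CH3)3N + H2O ⇌ (CH3)3NH+ + OH-
Let x = [OH-] at equilibrium. Kb = x²/(0.571 − x).
Assume x ≪ 0.571: x ≈ √(6.9 × 10^-5 × 0.571) = 6.28 × 10^-3 M
Check: 1.1% ionized — well under 5%, approximation valid.
pOH = −log(6.28 × 10^-3) = 2.20; pH = 14.00 − 2.20 = 11.80

pH = 11.80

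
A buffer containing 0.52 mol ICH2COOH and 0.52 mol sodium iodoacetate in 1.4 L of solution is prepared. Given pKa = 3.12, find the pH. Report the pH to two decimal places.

pH = 3.12

pH = pKa + log([A⁻]/[HA]) = 3.12 + log(0.52/0.52)
pH = 3.12 + (+0.000) = 3.12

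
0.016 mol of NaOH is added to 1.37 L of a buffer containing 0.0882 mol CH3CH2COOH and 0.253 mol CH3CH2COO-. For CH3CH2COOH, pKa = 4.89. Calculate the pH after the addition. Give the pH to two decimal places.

pH = 5.46

OH- converts CH3CH2COOH to CH3CH2COO-: CH3CH2COOH → 0.0722 mol, CH3CH2COO- → 0.269 mol.
pH = pKa + log([A⁻]/[HA]) = 4.89 + log(0.269/0.0722) = 4.89 +0.571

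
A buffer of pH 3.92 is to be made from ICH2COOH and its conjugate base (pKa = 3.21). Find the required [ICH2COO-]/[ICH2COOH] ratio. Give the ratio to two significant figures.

ratio = 5.1

pH = pKa + log(r) ⇒ log(r) = 3.92 − 3.21 = +0.71
r = [ICH2COO-]/[ICH2COOH] = 10^(+0.71) = 5.13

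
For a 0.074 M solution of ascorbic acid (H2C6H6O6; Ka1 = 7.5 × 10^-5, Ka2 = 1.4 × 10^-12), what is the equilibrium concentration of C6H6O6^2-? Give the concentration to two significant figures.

First ionization gives [H+] ≈ [HC6H6O6-] = 2.36 × 10^-3 M.
Second step: Ka2 = [H+][C6H6O6^2-]/[HC6H6O6-] ≈ [C6H6O6^2-] (since [H+] ≈ [HC6H6O6-]).
So [C6H6O6^2-] ≈ Ka2.

1.4 × 10^-12 M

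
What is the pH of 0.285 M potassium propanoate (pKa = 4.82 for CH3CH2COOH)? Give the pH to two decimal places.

pH = 9.14

CH3CH2COO- is the conjugate base of the weak acid CH3CH2COOH.
Ka = 10^(−4.82) = 1.51 × 10^-5
Kb = Kw/Ka = 1.0×10^-14 / 1.51 × 10^-5 = 6.62 × 10^-10
From the ICE table, Kb = x²/(0.285 − x) = 6.62 × 10^-10.
Neglecting x in the denominator: x = √(6.62 × 10^-10 × 0.285) = 1.37 × 10^-5 M
Check: 0.0048% ionized — well under 5%, approximation valid.
pOH = 4.86, so pH = 14.00 − pOH = 9.14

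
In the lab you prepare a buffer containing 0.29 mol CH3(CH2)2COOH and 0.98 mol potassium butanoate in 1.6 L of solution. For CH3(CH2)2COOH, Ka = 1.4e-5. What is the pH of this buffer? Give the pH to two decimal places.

pKa = −log(1.4 × 10^-5) = 4.854
pH = pKa + log([A⁻]/[HA]) = 4.854 + log(0.98/0.29)
pH = 4.854 + (+0.529) = 5.38

pH = 5.38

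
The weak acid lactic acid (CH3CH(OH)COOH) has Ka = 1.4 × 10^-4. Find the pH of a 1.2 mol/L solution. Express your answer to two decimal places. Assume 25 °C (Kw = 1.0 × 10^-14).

CH3CH(OH)COOH ⇌ CH3CH(OH)COO- + H+
Ka = [H+]²/(1.2 − [H+]) = 1.4 × 10^-4
Since Ka ≪ C₀, [H+] ≈ √(Ka·C₀) = 1.30 × 10^-2 M.
Check: 1.1% ionized — well under 5%, approximation valid.
pH = −log(1.30 × 10^-2) = 1.89

pH = 1.89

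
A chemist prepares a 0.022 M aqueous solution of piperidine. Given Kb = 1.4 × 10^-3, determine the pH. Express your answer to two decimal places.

pH = 11.69

C5H10NH + H2O ⇌ C5H10NH2+ + OH-
Kb = x²/(0.022 − x) = 1.4 × 10^-3
x is not negligible relative to C₀; solve x² + 0.0014·x − 3.08e-05 = 0.
x = (−Kb + √(Kb² + 4·Kb·C₀))/2 = 4.89 × 10^-3 M
pOH = 2.31, so pH = 14.00 − pOH = 11.69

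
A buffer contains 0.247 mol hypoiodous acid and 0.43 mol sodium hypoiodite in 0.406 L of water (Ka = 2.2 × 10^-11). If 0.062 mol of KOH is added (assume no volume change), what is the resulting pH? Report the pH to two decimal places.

pH = 11.08

After neutralization: n(HOI) = 0.185 mol, n(OI-) = 0.492 mol.
pKa = −log(2.2 × 10^-11) = 10.658
Henderson–Hasselbalch with mole ratio 0.492/0.185: pH = 10.658 + (+0.425)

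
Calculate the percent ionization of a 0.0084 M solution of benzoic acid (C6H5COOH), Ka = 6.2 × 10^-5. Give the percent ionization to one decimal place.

8.2%

C6H5COOH ⇌ C6H5COO- + H+; let x = [H+] at equilibrium.
Ka = x²/(C₀ − x); solving the quadratic gives x = 6.91 × 10^-4 M.
Fraction ionized = 6.91 × 10^-4 / 0.0084 = 0.0823 → 8.2%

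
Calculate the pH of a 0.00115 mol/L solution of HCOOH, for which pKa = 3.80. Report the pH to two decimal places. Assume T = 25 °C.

HCOOH ⇌ HCOO- + H+
Ka = 10^(−3.80) = 1.58 × 10^-4
From the ICE table, Ka = [H+]²/(0.00115 − [H+]) = 1.58 × 10^-4.
Here C₀/Ka ≈ 7.28, so the small-[H+] approximation fails. Use the quadratic:
[H+] = [−0.000158 + √(0.000158² + 7.27e-07)]/2 = 3.55 × 10^-4 M
pH = −log[H+] = −log(3.55 × 10^-4) = 3.45

pH = 3.45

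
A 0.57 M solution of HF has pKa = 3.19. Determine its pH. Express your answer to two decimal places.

HF ⇌ F- + H+
Ka = 10^(−3.19) = 6.46 × 10^-4
From the ICE table, Ka = [H+]²/(0.57 − [H+]) = 6.46 × 10^-4.
Neglecting [H+] in the denominator: [H+] = √(6.46 × 10^-4 × 0.57) = 1.92 × 10^-2 M
([H+]/C₀ = 3.4% < 5%, so the approximation holds.)
pH = −log[H+] = −log(1.92 × 10^-2) = 1.72

pH = 1.72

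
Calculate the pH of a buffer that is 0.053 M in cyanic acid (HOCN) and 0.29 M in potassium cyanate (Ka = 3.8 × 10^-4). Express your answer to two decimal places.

pKa = −log(3.8 × 10^-4) = 3.420
Henderson–Hasselbalch: pH = pKa + log([OCN-]/[HOCN]) = 3.420 + log(0.29/0.053)
pH = 3.420 + (+0.738) = 4.16

pH = 4.16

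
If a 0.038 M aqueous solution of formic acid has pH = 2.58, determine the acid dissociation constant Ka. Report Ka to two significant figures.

[H+] = 10^(-2.58) = 2.63 × 10^-3 M
At equilibrium [HA] = 0.038 − 2.63 × 10^-3 = 3.54 × 10^-2 M
Ka = [H+][A-]/[HA] = (2.63 × 10^-3)² / 3.54 × 10^-2 = 2.0 × 10^-4

Ka = 2.0 × 10^-4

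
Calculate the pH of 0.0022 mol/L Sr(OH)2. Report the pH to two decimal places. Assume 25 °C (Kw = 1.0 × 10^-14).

Sr(OH)2 is a strong base (each formula unit releases 2 OH-); [OH-] = 0.0044 M.
pOH = -log(0.0044) = 2.36
pH = 14.00 - 2.36 = 11.64

pH = 11.64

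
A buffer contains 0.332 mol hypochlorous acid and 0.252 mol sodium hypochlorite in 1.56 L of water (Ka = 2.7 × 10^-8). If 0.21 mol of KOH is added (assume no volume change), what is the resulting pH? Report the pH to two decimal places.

After neutralization: n(HOCl) = 0.122 mol, n(OCl-) = 0.462 mol.
pKa = −log(2.7 × 10^-8) = 7.569
pH = pKa + log(n_OCl-/n_HOCl) = 7.569 + log(0.462/0.122) = 7.569 + (+0.578)

pH = 8.15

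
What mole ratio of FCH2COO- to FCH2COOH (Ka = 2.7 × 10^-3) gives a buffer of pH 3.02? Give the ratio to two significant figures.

pKa = -log(2.7 × 10^-3) = 2.569
pH = pKa + log(r) ⇒ log(r) = 3.02 − 2.569 = +0.451
r = [FCH2COO-]/[FCH2COOH] = 10^(+0.451) = 2.82

ratio = 2.8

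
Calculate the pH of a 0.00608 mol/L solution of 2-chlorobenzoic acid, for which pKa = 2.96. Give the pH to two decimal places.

ClC6H4COOH ⇌ ClC6H4COO- + H+
Ka = 10^(−2.96) = 1.10 × 10^-3
From the ICE table, Ka = x²/(0.00608 − x) = 1.10 × 10^-3.
x is not negligible relative to C₀; solve x² + 0.0011·x − 6.69e-06 = 0.
x = (−Ka + √(Ka² + 4·Ka·C₀))/2 = 2.09 × 10^-3 M
pH = −log[H+] = −log(2.09 × 10^-3) = 2.68

pH = 2.68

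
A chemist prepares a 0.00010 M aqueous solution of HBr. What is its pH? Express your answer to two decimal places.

HBr is a strong acid and dissociates completely, so [H+] = 0.00010 M.
pH = -log(0.0001) = 4.00

pH = 4.00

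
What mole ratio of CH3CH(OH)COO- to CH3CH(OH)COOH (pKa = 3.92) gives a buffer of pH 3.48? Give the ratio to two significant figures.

pH = pKa + log(r) ⇒ log(r) = 3.48 − 3.92 = -0.44
r = [CH3CH(OH)COO-]/[CH3CH(OH)COOH] = 10^(-0.44) = 0.363

ratio = 0.36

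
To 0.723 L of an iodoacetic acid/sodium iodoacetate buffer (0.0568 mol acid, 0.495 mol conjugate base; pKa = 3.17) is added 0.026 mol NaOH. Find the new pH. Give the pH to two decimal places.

pH = 4.40

After neutralization: n(ICH2COOH) = 0.0308 mol, n(ICH2COO-) = 0.521 mol.
Henderson–Hasselbalch with mole ratio 0.521/0.0308: pH = 3.17 + (+1.228)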